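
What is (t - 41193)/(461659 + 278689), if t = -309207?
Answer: -87600/185087 ≈ -0.47329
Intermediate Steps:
(t - 41193)/(461659 + 278689) = (-309207 - 41193)/(461659 + 278689) = -350400/740348 = -350400*1/740348 = -87600/185087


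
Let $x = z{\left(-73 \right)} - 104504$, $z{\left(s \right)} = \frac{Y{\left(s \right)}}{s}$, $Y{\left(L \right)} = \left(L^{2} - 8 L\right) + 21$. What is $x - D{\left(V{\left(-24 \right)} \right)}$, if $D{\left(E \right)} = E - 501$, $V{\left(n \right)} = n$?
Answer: $- \frac{7596401}{73} \approx -1.0406 \cdot 10^{5}$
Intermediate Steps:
$Y{\left(L \right)} = 21 + L^{2} - 8 L$
$D{\left(E \right)} = -501 + E$
$z{\left(s \right)} = \frac{21 + s^{2} - 8 s}{s}$
$x = - \frac{7634726}{73}$ ($x = \left(-8 - 73 + \frac{21}{-73}\right) - 104504 = \left(-8 - 73 + 21 \left(- \frac{1}{73}\right)\right) - 104504 = \left(-8 - 73 - \frac{21}{73}\right) - 104504 = - \frac{5934}{73} - 104504 = - \frac{7634726}{73} \approx -1.0459 \cdot 10^{5}$)
$x - D{\left(V{\left(-24 \right)} \right)} = - \frac{7634726}{73} - \left(-501 - 24\right) = - \frac{7634726}{73} - -525 = - \frac{7634726}{73} + 525 = - \frac{7596401}{73}$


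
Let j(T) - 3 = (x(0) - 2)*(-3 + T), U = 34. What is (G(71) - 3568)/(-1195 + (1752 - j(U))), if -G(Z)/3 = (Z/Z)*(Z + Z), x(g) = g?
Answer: -1997/308 ≈ -6.4838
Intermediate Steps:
G(Z) = -6*Z (G(Z) = -3*Z/Z*(Z + Z) = -3*2*Z = -6*Z)
j(T) = 9 - 2*T (j(T) = 3 + (0 - 2)*(-3 + T) = 3 - 2*(-3 + T) = 3 + (6 - 2*T) = 9 - 2*T)
(G(71) - 3568)/(-1195 + (1752 - j(U))) = (-6*71 - 3568)/(-1195 + (1752 - (9 - 2*34))) = (-426 - 3568)/(-1195 + (1752 - (9 - 68))) = -3994/(-1195 + (1752 - 1*(-59))) = -3994/(-1195 + (1752 + 59)) = -3994/(-1195 + 1811) = -3994/616 = -3994*1/616 = -1997/308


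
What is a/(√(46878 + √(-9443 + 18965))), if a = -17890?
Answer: -17890*√3/(3*√(15626 + 23*√2)) ≈ -82.542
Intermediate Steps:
a/(√(46878 + √(-9443 + 18965))) = -17890/√(46878 + √(-9443 + 18965)) = -17890/√(46878 + √9522) = -17890/√(46878 + 69*√2)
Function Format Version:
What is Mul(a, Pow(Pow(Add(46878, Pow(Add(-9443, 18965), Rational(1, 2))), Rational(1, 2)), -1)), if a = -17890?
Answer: Mul(Rational(-17890, 3), Pow(3, Rational(1, 2)), Pow(Add(15626, Mul(23, Pow(2, Rational(1, 2)))), Rational(-1, 2))) ≈ -82.542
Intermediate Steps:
Mul(a, Pow(Pow(Add(46878, Pow(Add(-9443, 18965), Rational(1, 2))), Rational(1, 2)), -1)) = Mul(-17890, Pow(Pow(Add(46878, Pow(Add(-9443, 18965), Rational(1, 2))), Rational(1, 2)), -1)) = Mul(-17890, Pow(Pow(Add(46878, Pow(9522, Rational(1, 2))), Rational(1, 2)), -1)) = Mul(-17890, Pow(Pow(Add(46878, Mul(69, Pow(2, Rational(1, 2)))), Rational(1, 2)), -1)) = Mul(-17890, Pow(Add(46878, Mul(69, Pow(2, Rational(1, 2)))), Rational(-1, 2)))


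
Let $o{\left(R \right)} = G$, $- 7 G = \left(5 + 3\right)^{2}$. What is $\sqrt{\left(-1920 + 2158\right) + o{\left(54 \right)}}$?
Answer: $\frac{3 \sqrt{1246}}{7} \approx 15.128$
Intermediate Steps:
$G = - \frac{64}{7}$ ($G = - \frac{\left(5 + 3\right)^{2}}{7} = - \frac{8^{2}}{7} = \left(- \frac{1}{7}\right) 64 = - \frac{64}{7} \approx -9.1429$)
$o{\left(R \right)} = - \frac{64}{7}$
$\sqrt{\left(-1920 + 2158\right) + o{\left(54 \right)}} = \sqrt{\left(-1920 + 2158\right) - \frac{64}{7}} = \sqrt{238 - \frac{64}{7}} = \sqrt{\frac{1602}{7}} = \frac{3 \sqrt{1246}}{7}$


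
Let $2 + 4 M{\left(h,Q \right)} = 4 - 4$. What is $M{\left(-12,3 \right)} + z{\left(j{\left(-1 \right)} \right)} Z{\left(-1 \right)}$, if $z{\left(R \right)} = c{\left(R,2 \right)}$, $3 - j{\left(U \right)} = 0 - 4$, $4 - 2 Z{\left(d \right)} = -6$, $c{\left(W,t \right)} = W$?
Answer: $\frac{69}{2} \approx 34.5$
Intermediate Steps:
$Z{\left(d \right)} = 5$ ($Z{\left(d \right)} = 2 - -3 = 2 + 3 = 5$)
$j{\left(U \right)} = 7$ ($j{\left(U \right)} = 3 - \left(0 - 4\right) = 3 - -4 = 3 + 4 = 7$)
$M{\left(h,Q \right)} = - \frac{1}{2}$ ($M{\left(h,Q \right)} = - \frac{1}{2} + \frac{4 - 4}{4} = - \frac{1}{2} + \frac{1}{4} \cdot 0 = - \frac{1}{2} + 0 = - \frac{1}{2}$)
$z{\left(R \right)} = R$
$M{\left(-12,3 \right)} + z{\left(j{\left(-1 \right)} \right)} Z{\left(-1 \right)} = - \frac{1}{2} + 7 \cdot 5 = - \frac{1}{2} + 35 = \frac{69}{2}$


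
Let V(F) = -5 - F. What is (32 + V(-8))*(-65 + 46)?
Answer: -665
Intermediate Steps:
(32 + V(-8))*(-65 + 46) = (32 + (-5 - 1*(-8)))*(-65 + 46) = (32 + (-5 + 8))*(-19) = (32 + 3)*(-19) = 35*(-19) = -665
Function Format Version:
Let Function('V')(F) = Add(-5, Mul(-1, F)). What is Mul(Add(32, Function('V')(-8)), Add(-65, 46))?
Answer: -665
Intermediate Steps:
Mul(Add(32, Function('V')(-8)), Add(-65, 46)) = Mul(Add(32, Add(-5, Mul(-1, -8))), Add(-65, 46)) = Mul(Add(32, Add(-5, 8)), -19) = Mul(Add(32, 3), -19) = Mul(35, -19) = -665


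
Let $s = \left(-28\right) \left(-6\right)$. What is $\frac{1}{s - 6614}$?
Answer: $- \frac{1}{6446} \approx -0.00015514$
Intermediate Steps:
$s = 168$
$\frac{1}{s - 6614} = \frac{1}{168 - 6614} = \frac{1}{-6446} = - \frac{1}{6446}$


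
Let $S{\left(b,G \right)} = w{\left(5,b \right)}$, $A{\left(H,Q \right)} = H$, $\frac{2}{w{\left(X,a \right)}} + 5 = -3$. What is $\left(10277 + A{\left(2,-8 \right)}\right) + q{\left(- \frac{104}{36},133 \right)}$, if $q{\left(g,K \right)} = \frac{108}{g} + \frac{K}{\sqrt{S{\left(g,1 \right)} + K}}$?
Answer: $\frac{133141}{13} + \frac{266 \sqrt{59}}{177} \approx 10253.0$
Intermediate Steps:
$w{\left(X,a \right)} = - \frac{1}{4}$ ($w{\left(X,a \right)} = \frac{2}{-5 - 3} = \frac{2}{-8} = 2 \left(- \frac{1}{8}\right) = - \frac{1}{4}$)
$S{\left(b,G \right)} = - \frac{1}{4}$
$q{\left(g,K \right)} = \frac{108}{g} + \frac{K}{\sqrt{- \frac{1}{4} + K}}$
$\left(10277 + A{\left(2,-8 \right)}\right) + q{\left(- \frac{104}{36},133 \right)} = \left(10277 + 2\right) + \left(\frac{108}{\left(-104\right) \frac{1}{36}} + 2 \cdot 133 \frac{1}{\sqrt{-1 + 4 \cdot 133}}\right) = 10279 + \left(\frac{108}{\left(-104\right) \frac{1}{36}} + 2 \cdot 133 \frac{1}{\sqrt{-1 + 532}}\right) = 10279 + \left(\frac{108}{- \frac{26}{9}} + 2 \cdot 133 \frac{1}{\sqrt{531}}\right) = 10279 + \left(108 \left(- \frac{9}{26}\right) + 2 \cdot 133 \frac{\sqrt{59}}{177}\right) = 10279 - \left(\frac{486}{13} - \frac{266 \sqrt{59}}{177}\right) = \frac{133141}{13} + \frac{266 \sqrt{59}}{177}$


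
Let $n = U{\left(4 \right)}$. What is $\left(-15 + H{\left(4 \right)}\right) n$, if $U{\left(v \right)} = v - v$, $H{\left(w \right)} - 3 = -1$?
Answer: $0$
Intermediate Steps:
$H{\left(w \right)} = 2$ ($H{\left(w \right)} = 3 - 1 = 2$)
$U{\left(v \right)} = 0$
$n = 0$
$\left(-15 + H{\left(4 \right)}\right) n = \left(-15 + 2\right) 0 = \left(-13\right) 0 = 0$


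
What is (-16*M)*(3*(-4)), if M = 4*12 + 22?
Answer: 13440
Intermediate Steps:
M = 70 (M = 48 + 22 = 70)
(-16*M)*(3*(-4)) = (-16*70)*(3*(-4)) = -1120*(-12) = 13440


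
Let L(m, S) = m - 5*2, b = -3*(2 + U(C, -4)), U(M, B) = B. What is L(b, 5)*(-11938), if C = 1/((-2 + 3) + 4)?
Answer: 47752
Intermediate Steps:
C = ⅕ (C = 1/(1 + 4) = 1/5 = ⅕ ≈ 0.20000)
b = 6 (b = -3*(2 - 4) = -3*(-2) = 6)
L(m, S) = -10 + m (L(m, S) = m - 10 = -10 + m)
L(b, 5)*(-11938) = (-10 + 6)*(-11938) = -4*(-11938) = 47752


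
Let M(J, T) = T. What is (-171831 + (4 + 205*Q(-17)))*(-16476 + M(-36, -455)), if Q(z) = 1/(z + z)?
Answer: 98916370713/34 ≈ 2.9093e+9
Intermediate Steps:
Q(z) = 1/(2*z)
(-171831 + (4 + 205*Q(-17)))*(-16476 + M(-36, -455)) = (-171831 + (4 + 205*((½)/(-17))))*(-16476 - 455) = (-171831 + (4 + 205*((½)*(-1/17))))*(-16931) = (-171831 + (4 + 205*(-1/34)))*(-16931) = (-171831 + (4 - 205/34))*(-16931) = (-171831 - 69/34)*(-16931) = -5842323/34*(-16931) = 98916370713/34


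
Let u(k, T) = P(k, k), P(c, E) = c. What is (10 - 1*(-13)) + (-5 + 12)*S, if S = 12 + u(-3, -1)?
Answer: 86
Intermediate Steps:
u(k, T) = k
S = 9 (S = 12 - 3 = 9)
(10 - 1*(-13)) + (-5 + 12)*S = (10 - 1*(-13)) + (-5 + 12)*9 = (10 + 13) + 7*9 = 23 + 63 = 86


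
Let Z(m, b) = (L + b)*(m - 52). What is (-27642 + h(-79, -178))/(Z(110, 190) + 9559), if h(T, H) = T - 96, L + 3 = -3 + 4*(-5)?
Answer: -27817/19071 ≈ -1.4586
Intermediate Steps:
L = -26 (L = -3 + (-3 + 4*(-5)) = -3 + (-3 - 20) = -3 - 23 = -26)
Z(m, b) = (-52 + m)*(-26 + b) (Z(m, b) = (-26 + b)*(m - 52) = (-26 + b)*(-52 + m) = (-52 + m)*(-26 + b))
h(T, H) = -96 + T
(-27642 + h(-79, -178))/(Z(110, 190) + 9559) = (-27642 + (-96 - 79))/((1352 - 52*190 - 26*110 + 190*110) + 9559) = (-27642 - 175)/((1352 - 9880 - 2860 + 20900) + 9559) = -27817/(9512 + 9559) = -27817/19071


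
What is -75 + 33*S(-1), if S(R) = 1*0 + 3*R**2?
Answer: 24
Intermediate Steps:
S(R) = 3*R**2 (S(R) = 0 + 3*R**2 = 3*R**2)
-75 + 33*S(-1) = -75 + 33*(3*(-1)**2) = -75 + 33*(3*1) = -75 + 33*3 = -75 + 99 = 24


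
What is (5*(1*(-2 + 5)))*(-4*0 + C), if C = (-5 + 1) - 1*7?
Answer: -165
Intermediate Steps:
C = -11 (C = -4 - 7 = -11)
(5*(1*(-2 + 5)))*(-4*0 + C) = (5*(1*(-2 + 5)))*(-4*0 - 11) = (5*(1*3))*(0 - 11) = (5*3)*(-11) = 15*(-11) = -165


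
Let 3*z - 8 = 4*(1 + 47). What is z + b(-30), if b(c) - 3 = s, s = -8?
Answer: 185/3 ≈ 61.667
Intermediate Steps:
b(c) = -5 (b(c) = 3 - 8 = -5)
z = 200/3 (z = 8/3 + (4*(1 + 47))/3 = 8/3 + (4*48)/3 = 8/3 + (⅓)*192 = 8/3 + 64 = 200/3 ≈ 66.667)
z + b(-30) = 200/3 - 5 = 185/3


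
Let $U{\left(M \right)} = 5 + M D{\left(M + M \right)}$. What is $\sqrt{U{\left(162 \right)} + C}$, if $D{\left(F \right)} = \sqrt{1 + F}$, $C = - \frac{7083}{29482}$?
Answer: $\frac{\sqrt{4137120614 + 704042542440 \sqrt{13}}}{29482} \approx 54.086$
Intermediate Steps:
$C = - \frac{7083}{29482}$ ($C = \left(-7083\right) \frac{1}{29482} = - \frac{7083}{29482} \approx -0.24025$)
$U{\left(M \right)} = 5 + M \sqrt{1 + 2 M}$ ($U{\left(M \right)} = 5 + M \sqrt{1 + \left(M + M\right)} = 5 + M \sqrt{1 + 2 M}$)
$\sqrt{U{\left(162 \right)} + C} = \sqrt{\left(5 + 162 \sqrt{1 + 2 \cdot 162}\right) - \frac{7083}{29482}} = \sqrt{\left(5 + 162 \sqrt{1 + 324}\right) - \frac{7083}{29482}} = \sqrt{\left(5 + 162 \sqrt{325}\right) - \frac{7083}{29482}} = \sqrt{\left(5 + 162 \cdot 5 \sqrt{13}\right) - \frac{7083}{29482}} = \sqrt{\left(5 + 810 \sqrt{13}\right) - \frac{7083}{29482}} = \sqrt{\frac{140327}{29482} + 810 \sqrt{13}}$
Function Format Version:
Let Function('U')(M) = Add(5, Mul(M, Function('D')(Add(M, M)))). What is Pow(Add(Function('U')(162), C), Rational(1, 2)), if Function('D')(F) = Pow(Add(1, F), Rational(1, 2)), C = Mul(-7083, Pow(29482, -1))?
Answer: Mul(Rational(1, 29482), Pow(Add(4137120614, Mul(704042542440, Pow(13, Rational(1, 2)))), Rational(1, 2))) ≈ 54.086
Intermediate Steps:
C = Rational(-7083, 29482) (C = Mul(-7083, Rational(1, 29482)) = Rational(-7083, 29482) ≈ -0.24025)
Function('U')(M) = Add(5, Mul(M, Pow(Add(1, Mul(2, M)), Rational(1, 2)))) (Function('U')(M) = Add(5, Mul(M, Pow(Add(1, Add(M, M)), Rational(1, 2)))) = Add(5, Mul(M, Pow(Add(1, Mul(2, M)), Rational(1, 2)))))
Pow(Add(Function('U')(162), C), Rational(1, 2)) = Pow(Add(Add(5, Mul(162, Pow(Add(1, Mul(2, 162)), Rational(1, 2)))), Rational(-7083, 29482)), Rational(1, 2)) = Pow(Add(Add(5, Mul(162, Pow(Add(1, 324), Rational(1, 2)))), Rational(-7083, 29482)), Rational(1, 2)) = Pow(Add(Add(5, Mul(162, Pow(325, Rational(1, 2)))), Rational(-7083, 29482)), Rational(1, 2)) = Pow(Add(Add(5, Mul(162, Mul(5, Pow(13, Rational(1, 2))))), Rational(-7083, 29482)), Rational(1, 2)) = Pow(Add(Add(5, Mul(810, Pow(13, Rational(1, 2)))), Rational(-7083, 29482)), Rational(1, 2)) = Pow(Add(Rational(140327, 29482), Mul(810, Pow(13, Rational(1, 2)))), Rational(1, 2))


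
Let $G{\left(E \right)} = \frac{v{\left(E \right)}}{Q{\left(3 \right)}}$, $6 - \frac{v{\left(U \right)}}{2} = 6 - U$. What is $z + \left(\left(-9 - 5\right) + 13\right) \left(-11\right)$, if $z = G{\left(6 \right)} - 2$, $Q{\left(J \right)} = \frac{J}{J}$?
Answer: $21$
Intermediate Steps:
$Q{\left(J \right)} = 1$
$v{\left(U \right)} = 2 U$ ($v{\left(U \right)} = 12 - 2 \left(6 - U\right) = 12 + \left(-12 + 2 U\right) = 2 U$)
$G{\left(E \right)} = 2 E$ ($G{\left(E \right)} = \frac{2 E}{1} = 2 E 1 = 2 E$)
$z = 10$ ($z = 2 \cdot 6 - 2 = 12 - 2 = 10$)
$z + \left(\left(-9 - 5\right) + 13\right) \left(-11\right) = 10 + \left(\left(-9 - 5\right) + 13\right) \left(-11\right) = 10 + \left(-14 + 13\right) \left(-11\right) = 10 - -11 = 10 + 11 = 21$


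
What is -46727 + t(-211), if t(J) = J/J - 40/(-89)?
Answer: -4158574/89 ≈ -46726.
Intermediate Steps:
t(J) = 129/89 (t(J) = 1 - 40*(-1/89) = 1 + 40/89 = 129/89)
-46727 + t(-211) = -46727 + 129/89 = -4158574/89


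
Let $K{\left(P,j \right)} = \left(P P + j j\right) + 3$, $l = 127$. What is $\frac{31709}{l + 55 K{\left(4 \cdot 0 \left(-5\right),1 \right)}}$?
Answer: $\frac{31709}{347} \approx 91.38$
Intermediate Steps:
$K{\left(P,j \right)} = 3 + P^{2} + j^{2}$ ($K{\left(P,j \right)} = \left(P^{2} + j^{2}\right) + 3 = 3 + P^{2} + j^{2}$)
$\frac{31709}{l + 55 K{\left(4 \cdot 0 \left(-5\right),1 \right)}} = \frac{31709}{127 + 55 \left(3 + \left(4 \cdot 0 \left(-5\right)\right)^{2} + 1^{2}\right)} = \frac{31709}{127 + 55 \left(3 + \left(0 \left(-5\right)\right)^{2} + 1\right)} = \frac{31709}{127 + 55 \left(3 + 0^{2} + 1\right)} = \frac{31709}{127 + 55 \left(3 + 0 + 1\right)} = \frac{31709}{127 + 55 \cdot 4} = \frac{31709}{127 + 220} = \frac{31709}{347}$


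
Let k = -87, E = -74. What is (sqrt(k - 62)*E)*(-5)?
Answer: 370*I*sqrt(149) ≈ 4516.4*I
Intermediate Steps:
(sqrt(k - 62)*E)*(-5) = (sqrt(-87 - 62)*(-74))*(-5) = (sqrt(-149)*(-74))*(-5) = ((I*sqrt(149))*(-74))*(-5) = -74*I*sqrt(149)*(-5) = 370*I*sqrt(149)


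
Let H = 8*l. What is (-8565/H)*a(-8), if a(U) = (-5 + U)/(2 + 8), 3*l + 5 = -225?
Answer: -66807/3680 ≈ -18.154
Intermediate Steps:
l = -230/3 (l = -5/3 + (⅓)*(-225) = -5/3 - 75 = -230/3 ≈ -76.667)
a(U) = -½ + U/10 (a(U) = (-5 + U)/10 = (-5 + U)*(⅒) = -½ + U/10)
H = -1840/3 (H = 8*(-230/3) = -1840/3 ≈ -613.33)
(-8565/H)*a(-8) = (-8565/(-1840/3))*(-½ + (⅒)*(-8)) = (-8565*(-3/1840))*(-½ - ⅘) = (5139/368)*(-13/10) = -66807/3680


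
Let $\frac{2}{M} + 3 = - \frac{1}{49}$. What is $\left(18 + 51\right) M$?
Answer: $- \frac{3381}{74} \approx -45.689$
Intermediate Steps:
$M = - \frac{49}{74}$ ($M = \frac{2}{-3 - \frac{1}{49}} = \frac{2}{- \frac{148}{49}} = 2 \left(- \frac{49}{148}\right) = - \frac{49}{74} \approx -0.66216$)
$\left(18 + 51\right) M = \left(18 + 51\right) \left(- \frac{49}{74}\right) = 69 \left(- \frac{49}{74}\right) = - \frac{3381}{74}$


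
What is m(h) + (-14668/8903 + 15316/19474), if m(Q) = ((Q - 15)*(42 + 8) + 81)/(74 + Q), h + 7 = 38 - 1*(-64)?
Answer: 3749023323/160992949 ≈ 23.287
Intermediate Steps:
h = 95 (h = -7 + (38 - 1*(-64)) = -7 + (38 + 64) = -7 + 102 = 95)
m(Q) = (-669 + 50*Q)/(74 + Q) (m(Q) = ((-15 + Q)*50 + 81)/(74 + Q) = ((-750 + 50*Q) + 81)/(74 + Q) = (-669 + 50*Q)/(74 + Q))
m(h) + (-14668/8903 + 15316/19474) = (-669 + 50*95)/(74 + 95) + (-14668/8903 + 15316/19474) = (-669 + 4750)/169 + (-14668*1/8903 + 15316*(1/19474)) = (1/169)*4081 + (-14668/8903 + 1094/1391) = 4081/169 - 10663306/12384073 = 3749023323/160992949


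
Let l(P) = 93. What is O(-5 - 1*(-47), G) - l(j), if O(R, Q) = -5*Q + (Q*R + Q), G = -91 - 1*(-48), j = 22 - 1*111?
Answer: -1727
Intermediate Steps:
j = -89 (j = 22 - 111 = -89)
G = -43 (G = -91 + 48 = -43)
O(R, Q) = -4*Q + Q*R (O(R, Q) = -5*Q + (Q + Q*R) = -4*Q + Q*R)
O(-5 - 1*(-47), G) - l(j) = -43*(-4 + (-5 - 1*(-47))) - 1*93 = -43*(-4 + (-5 + 47)) - 93 = -43*(-4 + 42) - 93 = -43*38 - 93 = -1634 - 93 = -1727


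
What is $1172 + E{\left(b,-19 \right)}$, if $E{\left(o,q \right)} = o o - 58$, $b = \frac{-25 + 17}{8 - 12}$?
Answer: $1118$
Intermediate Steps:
$b = 2$ ($b = - \frac{8}{-4} = \left(-8\right) \left(- \frac{1}{4}\right) = 2$)
$E{\left(o,q \right)} = -58 + o^{2}$ ($E{\left(o,q \right)} = o^{2} - 58 = -58 + o^{2}$)
$1172 + E{\left(b,-19 \right)} = 1172 - \left(58 - 2^{2}\right) = 1172 + \left(-58 + 4\right) = 1172 - 54 = 1118$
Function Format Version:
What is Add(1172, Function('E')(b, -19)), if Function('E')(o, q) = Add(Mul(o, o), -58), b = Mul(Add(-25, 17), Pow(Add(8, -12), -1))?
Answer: 1118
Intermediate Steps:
b = 2 (b = Mul(-8, Pow(-4, -1)) = Mul(-8, Rational(-1, 4)) = 2)
Function('E')(o, q) = Add(-58, Pow(o, 2)) (Function('E')(o, q) = Add(Pow(o, 2), -58) = Add(-58, Pow(o, 2)))
Add(1172, Function('E')(b, -19)) = Add(1172, Add(-58, Pow(2, 2))) = Add(1172, Add(-58, 4)) = Add(1172, -54) = 1118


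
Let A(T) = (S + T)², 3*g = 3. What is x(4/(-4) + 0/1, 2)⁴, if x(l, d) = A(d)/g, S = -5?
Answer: 6561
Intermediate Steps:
g = 1 (g = (⅓)*3 = 1)
A(T) = (-5 + T)²
x(l, d) = (-5 + d)² (x(l, d) = (-5 + d)²/1 = (-5 + d)²*1 = (-5 + d)²)
x(4/(-4) + 0/1, 2)⁴ = ((-5 + 2)²)⁴ = ((-3)²)⁴ = 9⁴ = 6561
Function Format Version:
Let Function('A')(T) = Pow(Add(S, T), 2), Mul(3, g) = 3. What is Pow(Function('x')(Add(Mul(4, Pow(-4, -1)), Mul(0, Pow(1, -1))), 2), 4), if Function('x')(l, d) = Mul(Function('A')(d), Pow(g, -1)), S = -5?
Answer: 6561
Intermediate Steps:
g = 1 (g = Mul(Rational(1, 3), 3) = 1)
Function('A')(T) = Pow(Add(-5, T), 2)
Function('x')(l, d) = Pow(Add(-5, d), 2) (Function('x')(l, d) = Mul(Pow(Add(-5, d), 2), Pow(1, -1)) = Mul(Pow(Add(-5, d), 2), 1) = Pow(Add(-5, d), 2))
Pow(Function('x')(Add(Mul(4, Pow(-4, -1)), Mul(0, Pow(1, -1))), 2), 4) = Pow(Pow(Add(-5, 2), 2), 4) = Pow(Pow(-3, 2), 4) = Pow(9, 4) = 6561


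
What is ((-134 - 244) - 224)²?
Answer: 362404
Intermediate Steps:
((-134 - 244) - 224)² = (-378 - 224)² = (-602)² = 362404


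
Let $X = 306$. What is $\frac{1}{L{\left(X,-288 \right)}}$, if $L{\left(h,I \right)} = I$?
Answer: $- \frac{1}{288} \approx -0.0034722$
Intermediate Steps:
$\frac{1}{L{\left(X,-288 \right)}} = \frac{1}{-288} = - \frac{1}{288}$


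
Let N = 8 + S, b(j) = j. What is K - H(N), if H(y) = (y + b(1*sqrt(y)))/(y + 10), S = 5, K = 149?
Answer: 3414/23 - sqrt(13)/23 ≈ 148.28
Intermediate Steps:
N = 13 (N = 8 + 5 = 13)
H(y) = (y + sqrt(y))/(10 + y) (H(y) = (y + 1*sqrt(y))/(y + 10) = (y + sqrt(y))/(10 + y))
K - H(N) = 149 - (13 + sqrt(13))/(10 + 13) = 149 - (13 + sqrt(13))/23 = 149 - (13/23 + sqrt(13)/23) = 149 + (-13/23 - sqrt(13)/23) = 3414/23 - sqrt(13)/23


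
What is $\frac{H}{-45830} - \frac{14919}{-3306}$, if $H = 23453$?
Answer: $\frac{50516846}{12626165} \approx 4.001$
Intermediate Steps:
$\frac{H}{-45830} - \frac{14919}{-3306} = \frac{23453}{-45830} - \frac{14919}{-3306} = 23453 \left(- \frac{1}{45830}\right) - - \frac{4973}{1102} = - \frac{23453}{45830} + \frac{4973}{1102} = \frac{50516846}{12626165}$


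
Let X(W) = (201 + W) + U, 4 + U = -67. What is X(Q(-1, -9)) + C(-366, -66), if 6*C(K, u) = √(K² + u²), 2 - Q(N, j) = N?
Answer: 133 + √3842 ≈ 194.98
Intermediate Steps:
U = -71 (U = -4 - 67 = -71)
Q(N, j) = 2 - N
C(K, u) = √(K² + u²)/6
X(W) = 130 + W (X(W) = (201 + W) - 71 = 130 + W)
X(Q(-1, -9)) + C(-366, -66) = (130 + (2 - 1*(-1))) + √((-366)² + (-66)²)/6 = (130 + (2 + 1)) + √(133956 + 4356)/6 = (130 + 3) + √138312/6 = 133 + (6*√3842)/6 = 133 + √3842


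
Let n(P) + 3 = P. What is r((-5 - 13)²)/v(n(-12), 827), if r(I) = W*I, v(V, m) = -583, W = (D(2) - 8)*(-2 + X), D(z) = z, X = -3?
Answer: -9720/583 ≈ -16.672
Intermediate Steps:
n(P) = -3 + P
W = 30 (W = (2 - 8)*(-2 - 3) = -6*(-5) = 30)
r(I) = 30*I
r((-5 - 13)²)/v(n(-12), 827) = (30*(-5 - 13)²)/(-583) = (30*(-18)²)*(-1/583) = (30*324)*(-1/583) = 9720*(-1/583) = -9720/583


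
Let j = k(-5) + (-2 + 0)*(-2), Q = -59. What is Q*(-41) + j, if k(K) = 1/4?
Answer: 9693/4 ≈ 2423.3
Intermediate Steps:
k(K) = ¼
j = 17/4 (j = ¼ + (-2 + 0)*(-2) = ¼ - 2*(-2) = ¼ + 4 = 17/4 ≈ 4.2500)
Q*(-41) + j = -59*(-41) + 17/4 = 2419 + 17/4 = 9693/4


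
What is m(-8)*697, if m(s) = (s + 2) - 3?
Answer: -6273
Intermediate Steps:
m(s) = -1 + s (m(s) = (2 + s) - 3 = -1 + s)
m(-8)*697 = (-1 - 8)*697 = -9*697 = -6273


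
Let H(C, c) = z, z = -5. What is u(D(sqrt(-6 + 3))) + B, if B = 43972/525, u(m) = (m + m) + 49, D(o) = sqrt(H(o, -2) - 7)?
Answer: 69697/525 + 4*I*sqrt(3) ≈ 132.76 + 6.9282*I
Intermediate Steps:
H(C, c) = -5
D(o) = 2*I*sqrt(3) (D(o) = sqrt(-5 - 7) = sqrt(-12) = 2*I*sqrt(3))
u(m) = 49 + 2*m (u(m) = 2*m + 49 = 49 + 2*m)
B = 43972/525 (B = 43972*(1/525) = 43972/525 ≈ 83.756)
u(D(sqrt(-6 + 3))) + B = (49 + 2*(2*I*sqrt(3))) + 43972/525 = (49 + 4*I*sqrt(3)) + 43972/525 = 69697/525 + 4*I*sqrt(3)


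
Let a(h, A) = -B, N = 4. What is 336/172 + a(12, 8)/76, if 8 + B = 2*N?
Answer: 84/43 ≈ 1.9535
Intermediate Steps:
B = 0 (B = -8 + 2*4 = -8 + 8 = 0)
a(h, A) = 0 (a(h, A) = -1*0 = 0)
336/172 + a(12, 8)/76 = 336/172 + 0/76 = 336*(1/172) + 0*(1/76) = 84/43 + 0 = 84/43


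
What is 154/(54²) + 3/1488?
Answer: 19825/361584 ≈ 0.054828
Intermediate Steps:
154/(54²) + 3/1488 = 154/2916 + 3*(1/1488) = 154*(1/2916) + 1/496 = 77/1458 + 1/496 = 19825/361584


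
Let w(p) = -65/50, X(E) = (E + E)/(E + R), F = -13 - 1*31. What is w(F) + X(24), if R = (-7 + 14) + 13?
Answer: -23/110 ≈ -0.20909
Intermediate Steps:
F = -44 (F = -13 - 31 = -44)
R = 20 (R = 7 + 13 = 20)
X(E) = 2*E/(20 + E) (X(E) = (E + E)/(E + 20) = (2*E)/(20 + E) = 2*E/(20 + E))
w(p) = -13/10 (w(p) = -65*1/50 = -13/10)
w(F) + X(24) = -13/10 + 2*24/(20 + 24) = -13/10 + 2*24/44 = -13/10 + 2*24*(1/44) = -13/10 + 12/11 = -23/110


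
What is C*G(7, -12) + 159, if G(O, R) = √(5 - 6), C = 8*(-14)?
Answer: 159 - 112*I ≈ 159.0 - 112.0*I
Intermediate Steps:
C = -112
G(O, R) = I (G(O, R) = √(-1) = I)
C*G(7, -12) + 159 = -112*I + 159 = 159 - 112*I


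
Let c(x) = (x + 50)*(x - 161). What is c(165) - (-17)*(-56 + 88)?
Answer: 1404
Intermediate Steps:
c(x) = (-161 + x)*(50 + x) (c(x) = (50 + x)*(-161 + x) = (-161 + x)*(50 + x))
c(165) - (-17)*(-56 + 88) = (-8050 + 165**2 - 111*165) - (-17)*(-56 + 88) = (-8050 + 27225 - 18315) - (-17)*32 = 860 - 1*(-544) = 860 + 544 = 1404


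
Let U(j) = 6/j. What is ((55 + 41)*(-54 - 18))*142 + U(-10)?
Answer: -4907523/5 ≈ -9.8151e+5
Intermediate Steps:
((55 + 41)*(-54 - 18))*142 + U(-10) = ((55 + 41)*(-54 - 18))*142 + 6/(-10) = (96*(-72))*142 + 6*(-1/10) = -6912*142 - 3/5 = -981504 - 3/5 = -4907523/5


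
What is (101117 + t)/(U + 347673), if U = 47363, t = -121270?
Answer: -20153/395036 ≈ -0.051016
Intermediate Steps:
(101117 + t)/(U + 347673) = (101117 - 121270)/(47363 + 347673) = -20153/395036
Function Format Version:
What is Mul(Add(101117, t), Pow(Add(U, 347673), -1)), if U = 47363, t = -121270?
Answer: Rational(-20153, 395036) ≈ -0.051016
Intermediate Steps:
Mul(Add(101117, t), Pow(Add(U, 347673), -1)) = Mul(Add(101117, -121270), Pow(Add(47363, 347673), -1)) = Mul(-20153, Pow(395036, -1)) = Mul(-20153, Rational(1, 395036)) = Rational(-20153, 395036)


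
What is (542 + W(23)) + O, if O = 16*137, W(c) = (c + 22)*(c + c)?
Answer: 4804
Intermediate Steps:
W(c) = 2*c*(22 + c) (W(c) = (22 + c)*(2*c) = 2*c*(22 + c))
O = 2192
(542 + W(23)) + O = (542 + 2*23*(22 + 23)) + 2192 = (542 + 2*23*45) + 2192 = (542 + 2070) + 2192 = 2612 + 2192 = 4804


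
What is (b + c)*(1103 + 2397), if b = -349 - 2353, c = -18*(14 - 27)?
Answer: -8638000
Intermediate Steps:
c = 234 (c = -18*(-13) = 234)
b = -2702
(b + c)*(1103 + 2397) = (-2702 + 234)*(1103 + 2397) = -2468*3500 = -8638000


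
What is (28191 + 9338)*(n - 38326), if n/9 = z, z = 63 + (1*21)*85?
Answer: -814154126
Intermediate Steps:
z = 1848 (z = 63 + 21*85 = 63 + 1785 = 1848)
n = 16632 (n = 9*1848 = 16632)
(28191 + 9338)*(n - 38326) = (28191 + 9338)*(16632 - 38326) = 37529*(-21694) = -814154126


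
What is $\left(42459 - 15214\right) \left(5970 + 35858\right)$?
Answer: $1139603860$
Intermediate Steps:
$\left(42459 - 15214\right) \left(5970 + 35858\right) = 27245 \cdot 41828 = 1139603860$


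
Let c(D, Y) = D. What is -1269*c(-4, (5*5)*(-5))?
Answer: 5076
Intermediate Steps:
-1269*c(-4, (5*5)*(-5)) = -1269*(-4) = 5076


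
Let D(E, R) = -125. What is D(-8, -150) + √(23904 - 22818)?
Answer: -125 + √1086 ≈ -92.046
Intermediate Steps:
D(-8, -150) + √(23904 - 22818) = -125 + √(23904 - 22818) = -125 + √1086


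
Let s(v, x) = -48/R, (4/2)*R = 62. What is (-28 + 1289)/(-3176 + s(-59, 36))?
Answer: -39091/98504 ≈ -0.39685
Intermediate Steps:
R = 31 (R = (½)*62 = 31)
s(v, x) = -48/31
(-28 + 1289)/(-3176 + s(-59, 36)) = (-28 + 1289)/(-3176 - 48/31) = 1261/(-98504/31) = 1261*(-31/98504) = -39091/98504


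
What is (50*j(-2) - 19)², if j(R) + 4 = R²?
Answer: 361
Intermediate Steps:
j(R) = -4 + R²
(50*j(-2) - 19)² = (50*(-4 + (-2)²) - 19)² = (50*(-4 + 4) - 19)² = (50*0 - 19)² = (0 - 19)² = (-19)² = 361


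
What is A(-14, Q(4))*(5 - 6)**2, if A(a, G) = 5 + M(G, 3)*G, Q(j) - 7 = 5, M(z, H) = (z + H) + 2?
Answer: 209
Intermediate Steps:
M(z, H) = 2 + H + z (M(z, H) = (H + z) + 2 = 2 + H + z)
Q(j) = 12 (Q(j) = 7 + 5 = 12)
A(a, G) = 5 + G*(5 + G) (A(a, G) = 5 + (2 + 3 + G)*G = 5 + (5 + G)*G = 5 + G*(5 + G))
A(-14, Q(4))*(5 - 6)**2 = (5 + 12*(5 + 12))*(5 - 6)**2 = (5 + 12*17)*(-1)**2 = (5 + 204)*1 = 209*1 = 209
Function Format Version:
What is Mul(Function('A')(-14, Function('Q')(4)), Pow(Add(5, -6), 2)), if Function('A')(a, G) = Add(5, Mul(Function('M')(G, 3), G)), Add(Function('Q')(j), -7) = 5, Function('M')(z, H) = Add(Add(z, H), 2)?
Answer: 209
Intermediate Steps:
Function('M')(z, H) = Add(2, H, z) (Function('M')(z, H) = Add(Add(H, z), 2) = Add(2, H, z))
Function('Q')(j) = 12 (Function('Q')(j) = Add(7, 5) = 12)
Function('A')(a, G) = Add(5, Mul(G, Add(5, G))) (Function('A')(a, G) = Add(5, Mul(Add(2, 3, G), G)) = Add(5, Mul(Add(5, G), G)) = Add(5, Mul(G, Add(5, G))))
Mul(Function('A')(-14, Function('Q')(4)), Pow(Add(5, -6), 2)) = Mul(Add(5, Mul(12, Add(5, 12))), Pow(Add(5, -6), 2)) = Mul(Add(5, Mul(12, 17)), Pow(-1, 2)) = Mul(Add(5, 204), 1) = Mul(209, 1) = 209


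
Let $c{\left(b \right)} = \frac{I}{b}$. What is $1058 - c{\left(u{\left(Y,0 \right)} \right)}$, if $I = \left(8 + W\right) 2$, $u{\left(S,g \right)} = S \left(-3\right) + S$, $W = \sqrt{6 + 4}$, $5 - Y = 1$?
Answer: $1060 + \frac{\sqrt{10}}{4} \approx 1060.8$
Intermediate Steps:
$Y = 4$ ($Y = 5 - 1 = 4$)
$W = \sqrt{10} \approx 3.1623$
$u{\left(S,g \right)} = - 2 S$ ($u{\left(S,g \right)} = - 3 S + S = - 2 S$)
$I = 16 + 2 \sqrt{10}$ ($I = \left(8 + \sqrt{10}\right) 2 = 16 + 2 \sqrt{10} \approx 22.325$)
$c{\left(b \right)} = \frac{16 + 2 \sqrt{10}}{b}$
$1058 - c{\left(u{\left(Y,0 \right)} \right)} = 1058 - \frac{2 \left(8 + \sqrt{10}\right)}{\left(-2\right) 4} = 1058 - \frac{2 \left(8 + \sqrt{10}\right)}{-8} = 1058 - 2 \left(- \frac{1}{8}\right) \left(8 + \sqrt{10}\right) = 1058 - \left(-2 - \frac{\sqrt{10}}{4}\right) = 1058 + \left(2 + \frac{\sqrt{10}}{4}\right) = 1060 + \frac{\sqrt{10}}{4}$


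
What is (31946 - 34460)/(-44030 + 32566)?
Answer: 1257/5732 ≈ 0.21930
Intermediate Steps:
(31946 - 34460)/(-44030 + 32566) = -2514/(-11464) = -2514*(-1/11464) = 1257/5732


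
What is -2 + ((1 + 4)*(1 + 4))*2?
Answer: 48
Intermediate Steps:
-2 + ((1 + 4)*(1 + 4))*2 = -2 + (5*5)*2 = -2 + 25*2 = -2 + 50 = 48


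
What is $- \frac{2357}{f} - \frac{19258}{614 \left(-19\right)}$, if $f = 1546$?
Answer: $\frac{1138053}{9017818} \approx 0.1262$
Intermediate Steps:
$- \frac{2357}{f} - \frac{19258}{614 \left(-19\right)} = - \frac{2357}{1546} - \frac{19258}{614 \left(-19\right)} = \left(-2357\right) \frac{1}{1546} - \frac{19258}{-11666} = - \frac{2357}{1546} - - \frac{9629}{5833} = - \frac{2357}{1546} + \frac{9629}{5833} = \frac{1138053}{9017818}$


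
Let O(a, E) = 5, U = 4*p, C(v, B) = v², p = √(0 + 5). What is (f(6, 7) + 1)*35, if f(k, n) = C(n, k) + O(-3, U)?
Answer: 1925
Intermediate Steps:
p = √5 ≈ 2.2361
U = 4*√5 ≈ 8.9443
f(k, n) = 5 + n² (f(k, n) = n² + 5 = 5 + n²)
(f(6, 7) + 1)*35 = ((5 + 7²) + 1)*35 = ((5 + 49) + 1)*35 = (54 + 1)*35 = 55*35 = 1925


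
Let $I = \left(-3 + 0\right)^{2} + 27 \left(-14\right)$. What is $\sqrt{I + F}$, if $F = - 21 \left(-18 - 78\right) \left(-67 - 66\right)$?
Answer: $3 i \sqrt{29833} \approx 518.17 i$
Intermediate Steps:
$F = -268128$ ($F = - 21 \left(\left(-96\right) \left(-133\right)\right) = \left(-21\right) 12768 = -268128$)
$I = -369$ ($I = \left(-3\right)^{2} - 378 = 9 - 378 = -369$)
$\sqrt{I + F} = \sqrt{-369 - 268128} = \sqrt{-268497} = 3 i \sqrt{29833}$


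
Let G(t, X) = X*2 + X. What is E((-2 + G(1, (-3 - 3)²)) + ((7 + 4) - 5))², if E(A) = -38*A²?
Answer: 227216195584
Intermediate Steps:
G(t, X) = 3*X (G(t, X) = 2*X + X = 3*X)
E((-2 + G(1, (-3 - 3)²)) + ((7 + 4) - 5))² = (-38*((-2 + 3*(-3 - 3)²) + ((7 + 4) - 5))²)² = (-38*((-2 + 3*(-6)²) + (11 - 5))²)² = (-38*((-2 + 3*36) + 6)²)² = (-38*((-2 + 108) + 6)²)² = (-38*(106 + 6)²)² = (-38*112²)² = (-38*12544)² = (-476672)² = 227216195584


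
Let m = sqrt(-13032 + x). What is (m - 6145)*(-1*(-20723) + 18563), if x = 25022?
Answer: -241412470 + 39286*sqrt(11990) ≈ -2.3711e+8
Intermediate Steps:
m = sqrt(11990) (m = sqrt(-13032 + 25022) = sqrt(11990) ≈ 109.50)
(m - 6145)*(-1*(-20723) + 18563) = (sqrt(11990) - 6145)*(-1*(-20723) + 18563) = (-6145 + sqrt(11990))*(20723 + 18563) = (-6145 + sqrt(11990))*39286 = -241412470 + 39286*sqrt(11990)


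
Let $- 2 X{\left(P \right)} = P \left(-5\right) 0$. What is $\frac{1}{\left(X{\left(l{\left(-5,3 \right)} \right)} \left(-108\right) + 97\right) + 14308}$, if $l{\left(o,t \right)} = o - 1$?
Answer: $\frac{1}{14405} \approx 6.942 \cdot 10^{-5}$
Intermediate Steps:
$l{\left(o,t \right)} = -1 + o$ ($l{\left(o,t \right)} = o - 1 = -1 + o$)
$X{\left(P \right)} = 0$ ($X{\left(P \right)} = - \frac{P \left(-5\right) 0}{2} = - \frac{- 5 P 0}{2} = \left(- \frac{1}{2}\right) 0 = 0$)
$\frac{1}{\left(X{\left(l{\left(-5,3 \right)} \right)} \left(-108\right) + 97\right) + 14308} = \frac{1}{\left(0 \left(-108\right) + 97\right) + 14308} = \frac{1}{\left(0 + 97\right) + 14308} = \frac{1}{97 + 14308} = \frac{1}{14405}$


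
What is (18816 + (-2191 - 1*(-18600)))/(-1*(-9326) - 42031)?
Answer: -7045/6541 ≈ -1.0771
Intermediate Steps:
(18816 + (-2191 - 1*(-18600)))/(-1*(-9326) - 42031) = (18816 + (-2191 + 18600))/(9326 - 42031) = (18816 + 16409)/(-32705) = 35225*(-1/32705) = -7045/6541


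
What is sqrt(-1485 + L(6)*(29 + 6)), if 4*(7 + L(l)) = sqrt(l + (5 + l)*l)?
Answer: sqrt(-6920 + 210*sqrt(2))/2 ≈ 40.691*I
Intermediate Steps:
L(l) = -7 + sqrt(l + l*(5 + l))/4 (L(l) = -7 + sqrt(l + (5 + l)*l)/4 = -7 + sqrt(l + l*(5 + l))/4)
sqrt(-1485 + L(6)*(29 + 6)) = sqrt(-1485 + (-7 + sqrt(6*(6 + 6))/4)*(29 + 6)) = sqrt(-1485 + (-7 + sqrt(6*12)/4)*35) = sqrt(-1485 + (-7 + sqrt(72)/4)*35) = sqrt(-1485 + (-7 + (6*sqrt(2))/4)*35) = sqrt(-1485 + (-7 + 3*sqrt(2)/2)*35) = sqrt(-1485 + (-245 + 105*sqrt(2)/2)) = sqrt(-1730 + 105*sqrt(2)/2)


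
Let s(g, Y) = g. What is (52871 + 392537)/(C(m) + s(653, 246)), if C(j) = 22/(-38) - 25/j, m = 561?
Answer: 4747603872/6953681 ≈ 682.75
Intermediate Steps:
C(j) = -11/19 - 25/j (C(j) = 22*(-1/38) - 25/j = -11/19 - 25/j)
(52871 + 392537)/(C(m) + s(653, 246)) = (52871 + 392537)/((-11/19 - 25/561) + 653) = 445408/((-11/19 - 25*1/561) + 653) = 445408/((-11/19 - 25/561) + 653) = 445408/(-6646/10659 + 653) = 445408/(6953681/10659) = 445408*(10659/6953681) = 4747603872/6953681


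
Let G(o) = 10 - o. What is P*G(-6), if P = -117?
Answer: -1872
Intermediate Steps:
P*G(-6) = -117*(10 - 1*(-6)) = -117*(10 + 6) = -117*16 = -1872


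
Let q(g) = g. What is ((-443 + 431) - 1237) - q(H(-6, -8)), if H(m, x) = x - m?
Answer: -1247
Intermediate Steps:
((-443 + 431) - 1237) - q(H(-6, -8)) = ((-443 + 431) - 1237) - (-8 - 1*(-6)) = (-12 - 1237) - (-8 + 6) = -1249 - 1*(-2) = -1249 + 2 = -1247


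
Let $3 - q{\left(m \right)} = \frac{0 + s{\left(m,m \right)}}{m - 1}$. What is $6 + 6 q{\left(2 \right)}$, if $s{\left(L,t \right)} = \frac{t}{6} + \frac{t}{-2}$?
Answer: $28$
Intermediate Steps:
$s{\left(L,t \right)} = - \frac{t}{3}$ ($s{\left(L,t \right)} = t \frac{1}{6} + t \left(- \frac{1}{2}\right) = \frac{t}{6} - \frac{t}{2} = - \frac{t}{3}$)
$q{\left(m \right)} = 3 + \frac{m}{3 \left(-1 + m\right)}$ ($q{\left(m \right)} = 3 - \frac{0 - \frac{m}{3}}{m - 1} = 3 - \frac{\left(- \frac{1}{3}\right) m}{-1 + m} = 3 - - \frac{m}{3 \left(-1 + m\right)} = 3 + \frac{m}{3 \left(-1 + m\right)}$)
$6 + 6 q{\left(2 \right)} = 6 + 6 \frac{-9 + 10 \cdot 2}{3 \left(-1 + 2\right)} = 6 + 6 \frac{-9 + 20}{3 \cdot 1} = 6 + 6 \cdot \frac{1}{3} \cdot 1 \cdot 11 = 6 + 6 \cdot \frac{11}{3} = 6 + 22 = 28$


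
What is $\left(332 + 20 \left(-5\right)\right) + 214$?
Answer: $446$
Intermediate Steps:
$\left(332 + 20 \left(-5\right)\right) + 214 = \left(332 - 100\right) + 214 = 232 + 214 = 446$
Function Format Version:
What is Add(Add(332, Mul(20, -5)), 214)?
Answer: 446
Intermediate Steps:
Add(Add(332, Mul(20, -5)), 214) = Add(Add(332, -100), 214) = Add(232, 214) = 446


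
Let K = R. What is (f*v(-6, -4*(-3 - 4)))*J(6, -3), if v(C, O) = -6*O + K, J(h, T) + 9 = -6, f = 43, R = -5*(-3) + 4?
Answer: 96105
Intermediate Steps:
R = 19 (R = 15 + 4 = 19)
K = 19
J(h, T) = -15 (J(h, T) = -9 - 6 = -15)
v(C, O) = 19 - 6*O (v(C, O) = -6*O + 19 = 19 - 6*O)
(f*v(-6, -4*(-3 - 4)))*J(6, -3) = (43*(19 - (-24)*(-3 - 4)))*(-15) = (43*(19 - (-24)*(-7)))*(-15) = (43*(19 - 6*28))*(-15) = (43*(19 - 168))*(-15) = (43*(-149))*(-15) = -6407*(-15) = 96105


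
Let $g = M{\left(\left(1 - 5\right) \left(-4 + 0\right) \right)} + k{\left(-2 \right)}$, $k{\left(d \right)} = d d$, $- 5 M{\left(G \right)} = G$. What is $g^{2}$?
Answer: $\frac{16}{25} \approx 0.64$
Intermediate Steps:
$M{\left(G \right)} = - \frac{G}{5}$
$k{\left(d \right)} = d^{2}$
$g = \frac{4}{5}$ ($g = - \frac{\left(1 - 5\right) \left(-4 + 0\right)}{5} + \left(-2\right)^{2} = - \frac{\left(-4\right) \left(-4\right)}{5} + 4 = \left(- \frac{1}{5}\right) 16 + 4 = - \frac{16}{5} + 4 = \frac{4}{5} \approx 0.8$)
$g^{2} = \left(\frac{4}{5}\right)^{2} = \frac{16}{25}$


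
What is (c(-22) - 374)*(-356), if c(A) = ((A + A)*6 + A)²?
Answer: -28986232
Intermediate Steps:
c(A) = 169*A² (c(A) = ((2*A)*6 + A)² = (12*A + A)² = (13*A)² = 169*A²)
(c(-22) - 374)*(-356) = (169*(-22)² - 374)*(-356) = (169*484 - 374)*(-356) = (81796 - 374)*(-356) = 81422*(-356) = -28986232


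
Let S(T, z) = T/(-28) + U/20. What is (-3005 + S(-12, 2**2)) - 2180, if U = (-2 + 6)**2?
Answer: -181432/35 ≈ -5183.8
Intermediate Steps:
U = 16 (U = 4**2 = 16)
S(T, z) = 4/5 - T/28 (S(T, z) = T/(-28) + 16/20 = T*(-1/28) + 16*(1/20) = -T/28 + 4/5 = 4/5 - T/28)
(-3005 + S(-12, 2**2)) - 2180 = (-3005 + (4/5 - 1/28*(-12))) - 2180 = (-3005 + (4/5 + 3/7)) - 2180 = (-3005 + 43/35) - 2180 = -105132/35 - 2180 = -181432/35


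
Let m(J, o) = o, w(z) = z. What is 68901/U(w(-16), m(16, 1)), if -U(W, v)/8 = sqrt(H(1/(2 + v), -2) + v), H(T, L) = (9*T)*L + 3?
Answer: 68901*I*sqrt(2)/16 ≈ 6090.0*I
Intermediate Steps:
H(T, L) = 3 + 9*L*T (H(T, L) = 9*L*T + 3 = 3 + 9*L*T)
U(W, v) = -8*sqrt(3 + v - 18/(2 + v)) (U(W, v) = -8*sqrt((3 + 9*(-2)/(2 + v)) + v) = -8*sqrt((3 - 18/(2 + v)) + v) = -8*sqrt(3 + v - 18/(2 + v)))
68901/U(w(-16), m(16, 1)) = 68901/((-8*sqrt(-18 + (2 + 1)*(3 + 1))/sqrt(2 + 1))) = 68901/((-8*sqrt(3)*sqrt(-18 + 3*4)/3)) = 68901/((-8*sqrt(3)*sqrt(-18 + 12)/3)) = 68901/((-8*I*sqrt(2))) = 68901*(I*sqrt(2)/16) = 68901*I*sqrt(2)/16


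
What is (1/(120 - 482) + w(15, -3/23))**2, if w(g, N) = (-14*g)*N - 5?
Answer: 34747569649/69322276 ≈ 501.25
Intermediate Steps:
w(g, N) = -5 - 14*N*g (w(g, N) = -14*N*g - 5 = -5 - 14*N*g)
(1/(120 - 482) + w(15, -3/23))**2 = (1/(120 - 482) + (-5 - 14*(-3/23)*15))**2 = (1/(-362) + (-5 - 14*(-3*1/23)*15))**2 = (-1/362 + (-5 - 14*(-3/23)*15))**2 = (-1/362 + (-5 + 630/23))**2 = (-1/362 + 515/23)**2 = (186407/8326)**2 = 34747569649/69322276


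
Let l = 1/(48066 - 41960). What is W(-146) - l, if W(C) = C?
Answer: -891477/6106 ≈ -146.00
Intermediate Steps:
l = 1/6106 ≈ 0.00016377
W(-146) - l = -146 - 1*1/6106 = -146 - 1/6106 = -891477/6106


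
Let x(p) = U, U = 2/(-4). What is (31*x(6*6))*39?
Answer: -1209/2 ≈ -604.50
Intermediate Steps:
U = -½ (U = 2*(-¼) = -½ ≈ -0.50000)
x(p) = -½
(31*x(6*6))*39 = (31*(-½))*39 = -31/2*39 = -1209/2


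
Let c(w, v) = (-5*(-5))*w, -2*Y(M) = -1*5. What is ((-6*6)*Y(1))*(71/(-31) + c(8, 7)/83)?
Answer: -27630/2573 ≈ -10.738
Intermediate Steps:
Y(M) = 5/2 (Y(M) = -(-1)*5/2 = -1/2*(-5) = 5/2)
c(w, v) = 25*w
((-6*6)*Y(1))*(71/(-31) + c(8, 7)/83) = (-6*6*(5/2))*(71/(-31) + (25*8)/83) = (-36*5/2)*(71*(-1/31) + 200*(1/83)) = -90*(-71/31 + 200/83) = -90*307/2573 = -27630/2573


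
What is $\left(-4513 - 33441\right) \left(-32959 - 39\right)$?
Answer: $1252406092$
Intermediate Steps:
$\left(-4513 - 33441\right) \left(-32959 - 39\right) = \left(-37954\right) \left(-32998\right) = 1252406092$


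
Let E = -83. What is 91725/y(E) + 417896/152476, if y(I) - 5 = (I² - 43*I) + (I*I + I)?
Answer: 5300626781/658277011 ≈ 8.0523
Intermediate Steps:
y(I) = 5 - 42*I + 2*I² (y(I) = 5 + ((I² - 43*I) + (I*I + I)) = 5 + ((I² - 43*I) + (I² + I)) = 5 + ((I² - 43*I) + (I + I²)) = 5 + (-42*I + 2*I²) = 5 - 42*I + 2*I²)
91725/y(E) + 417896/152476 = 91725/(5 - 42*(-83) + 2*(-83)²) + 417896/152476 = 91725/(5 + 3486 + 2*6889) + 417896*(1/152476) = 91725/(5 + 3486 + 13778) + 104474/38119 = 91725/17269 + 104474/38119 = 5300626781/658277011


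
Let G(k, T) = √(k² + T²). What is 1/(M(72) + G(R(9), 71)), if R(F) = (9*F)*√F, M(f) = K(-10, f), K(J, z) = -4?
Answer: 2/32037 + √64090/64074 ≈ 0.0040135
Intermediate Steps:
M(f) = -4
R(F) = 9*F^(3/2)
G(k, T) = √(T² + k²)
1/(M(72) + G(R(9), 71)) = 1/(-4 + √(71² + (9*9^(3/2))²)) = 1/(-4 + √(5041 + (9*27)²)) = 1/(-4 + √(5041 + 243²)) = 1/(-4 + √(5041 + 59049)) = 1/(-4 + √64090)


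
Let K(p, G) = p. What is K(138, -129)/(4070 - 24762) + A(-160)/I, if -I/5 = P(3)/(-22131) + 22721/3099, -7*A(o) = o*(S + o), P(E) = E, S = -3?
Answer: 9790669085809/96338341246 ≈ 101.63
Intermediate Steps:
A(o) = -o*(-3 + o)/7
I = -93116510/2540147 (I = -5*(3/(-22131) + 22721/3099) = -5*(3*(-1/22131) + 22721*(1/3099)) = -5*(-1/7377 + 22721/3099) = -5*18623302/2540147 = -93116510/2540147 ≈ -36.658)
K(138, -129)/(4070 - 24762) + A(-160)/I = 138/(4070 - 24762) + ((⅐)*(-160)*(3 - 1*(-160)))/(-93116510/2540147) = 138/(-20692) + ((⅐)*(-160)*(3 + 160))*(-2540147/93116510) = 138*(-1/20692) + ((⅐)*(-160)*163)*(-2540147/93116510) = -69/10346 - 26080/7*(-2540147/93116510) = -69/10346 + 6624703376/65181557 = 9790669085809/96338341246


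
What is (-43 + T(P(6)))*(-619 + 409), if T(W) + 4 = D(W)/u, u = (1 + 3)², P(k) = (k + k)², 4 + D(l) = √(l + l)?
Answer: 19845/2 - 315*√2/2 ≈ 9699.8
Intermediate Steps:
D(l) = -4 + √2*√l (D(l) = -4 + √(l + l) = -4 + √(2*l) = -4 + √2*√l)
P(k) = 4*k² (P(k) = (2*k)² = 4*k²)
u = 16 (u = 4² = 16)
T(W) = -17/4 + √2*√W/16 (T(W) = -4 + (-4 + √2*√W)/16 = -4 + (-4 + √2*√W)*(1/16) = -4 + (-¼ + √2*√W/16) = -17/4 + √2*√W/16)
(-43 + T(P(6)))*(-619 + 409) = (-43 + (-17/4 + √2*√(4*6²)/16))*(-619 + 409) = (-43 + (-17/4 + √2*√(4*36)/16))*(-210) = (-43 + (-17/4 + √2*√144/16))*(-210) = (-43 + (-17/4 + (1/16)*√2*12))*(-210) = (-43 + (-17/4 + 3*√2/4))*(-210) = (-189/4 + 3*√2/4)*(-210) = 19845/2 - 315*√2/2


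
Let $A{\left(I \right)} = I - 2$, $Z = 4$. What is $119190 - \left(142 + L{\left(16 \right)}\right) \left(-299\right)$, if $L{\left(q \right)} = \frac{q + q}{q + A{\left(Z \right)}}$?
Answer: $\frac{1459616}{9} \approx 1.6218 \cdot 10^{5}$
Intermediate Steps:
$A{\left(I \right)} = -2 + I$ ($A{\left(I \right)} = I - 2 = -2 + I$)
$L{\left(q \right)} = \frac{2 q}{2 + q}$ ($L{\left(q \right)} = \frac{q + q}{q + \left(-2 + 4\right)} = \frac{2 q}{q + 2} = \frac{2 q}{2 + q}$)
$119190 - \left(142 + L{\left(16 \right)}\right) \left(-299\right) = 119190 - \left(142 + 2 \cdot 16 \frac{1}{2 + 16}\right) \left(-299\right) = 119190 - \left(142 + 2 \cdot 16 \cdot \frac{1}{18}\right) \left(-299\right) = 119190 - \left(142 + \frac{16}{9}\right) \left(-299\right) = 119190 - \frac{1294}{9} \left(-299\right) = 119190 - - \frac{386906}{9} = 119190 + \frac{386906}{9} = \frac{1459616}{9}$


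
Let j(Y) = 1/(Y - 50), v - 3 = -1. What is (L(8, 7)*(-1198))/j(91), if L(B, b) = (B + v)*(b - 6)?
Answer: -491180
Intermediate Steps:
v = 2 (v = 3 - 1 = 2)
j(Y) = 1/(-50 + Y)
L(B, b) = (-6 + b)*(2 + B) (L(B, b) = (B + 2)*(b - 6) = (2 + B)*(-6 + b) = (-6 + b)*(2 + B))
(L(8, 7)*(-1198))/j(91) = ((-12 - 6*8 + 2*7 + 8*7)*(-1198))/(1/(-50 + 91)) = ((-12 - 48 + 14 + 56)*(-1198))/(1/41) = (10*(-1198))/(1/41) = -11980*41 = -491180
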